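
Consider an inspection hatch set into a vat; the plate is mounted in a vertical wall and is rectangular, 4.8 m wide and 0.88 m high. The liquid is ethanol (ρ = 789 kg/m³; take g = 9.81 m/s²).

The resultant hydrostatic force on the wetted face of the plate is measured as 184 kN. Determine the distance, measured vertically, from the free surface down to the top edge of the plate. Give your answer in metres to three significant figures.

d_top ≈ 5.19 m

γ = ρg = 789 × 9.81 / 1000 = 7.74009 kN/m³.
A = 4.8 × 0.88 = 4.224 m².
From F = γ·h_c·A, the centroid depth is h_c = 184/(7.74009 × 4.224) = 5.62792 m.
The centroid lies 0.88/2 = 0.44 m below the top edge, so the top edge sits at h_top = 5.62792 − 0.44 = 5.18792 m below the surface.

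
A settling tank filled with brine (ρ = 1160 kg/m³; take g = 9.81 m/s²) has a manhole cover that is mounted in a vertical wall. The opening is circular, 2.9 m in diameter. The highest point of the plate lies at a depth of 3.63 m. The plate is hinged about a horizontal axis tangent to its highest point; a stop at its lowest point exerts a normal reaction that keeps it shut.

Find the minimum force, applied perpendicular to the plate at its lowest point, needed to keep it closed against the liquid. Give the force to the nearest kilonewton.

γ = ρg = 1160 × 9.81 / 1000 = 11.3796 kN/m³.
The centroid is at the centre, 1.45 m below the top of the plate, so the centroid depth is h_c = 3.63 + 1.45 = 5.08 m.
A = π(1.45)² = 6.6052 m².
Resultant F = γ·h_c·A = 11.3796 × 5.08 × 6.6052 = 381.836 kN.
I_c = πr⁴/4 = π × 1.45⁴/4 = 3.47186 m⁴.
Centre of pressure: y_p = y_c + I_c/(y_c·A) = 5.08 + 3.47186/(5.08 × 6.6052) = 5.08 + 0.10347 = 5.18347 m along the plane.
The resultant acts 1.45 + 0.10347 = 1.55347 m (along the plate) below the hinge at the top edge, so the moment about the hinge is M = F × 1.55347 = 381.836 × 1.55347 = 593.171 kN·m.
A normal force at the bottom, 2.9 m from the hinge, must supply this moment: P = 593.171/2.9 = 204.542 kN.

P ≈ 205 kN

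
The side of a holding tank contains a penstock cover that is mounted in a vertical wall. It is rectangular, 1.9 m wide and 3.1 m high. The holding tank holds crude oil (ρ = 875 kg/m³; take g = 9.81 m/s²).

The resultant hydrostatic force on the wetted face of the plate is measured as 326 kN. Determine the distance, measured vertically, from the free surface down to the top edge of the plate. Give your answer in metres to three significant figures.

γ = ρg = 875 × 9.81 / 1000 = 8.58375 kN/m³.
A = 1.9 × 3.1 = 5.89 m².
From F = γ·h_c·A, the centroid depth is h_c = 326/(8.58375 × 5.89) = 6.448 m.
The centroid lies 3.1/2 = 1.55 m below the top edge, so the top edge sits at h_top = 6.448 − 1.55 = 4.898 m below the surface.

d_top ≈ 4.90 m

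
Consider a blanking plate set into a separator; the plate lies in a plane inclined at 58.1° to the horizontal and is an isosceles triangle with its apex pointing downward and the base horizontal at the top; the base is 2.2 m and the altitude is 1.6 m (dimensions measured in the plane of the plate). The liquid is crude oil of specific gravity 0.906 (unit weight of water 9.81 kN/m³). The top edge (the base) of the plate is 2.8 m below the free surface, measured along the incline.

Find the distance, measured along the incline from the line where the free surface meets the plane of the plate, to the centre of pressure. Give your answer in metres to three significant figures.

γ = 0.906 × 9.81 = 8.88786 kN/m³.
Let θ = 58.1° be the plate's angle to the horizontal; measure y along the incline from where the plane meets the free surface. Vertical depth h = y·sinθ with sinθ = 0.848972.
With the apex down, the centroid sits h/3 = 1.6/3 = 0.533333 m below the base (the top edge), so y_c = 2.8 + 0.533333 = 3.33333 m and h_c = 3.33333 × 0.848972 = 2.8299 m.
A = ½ × 2.2 × 1.6 = 1.76 m².
Resultant F = γ·h_c·A = 8.88786 × 2.8299 × 1.76 = 44.2671 kN.
I_c = b·h³/36 = 2.2 × 1.6³/36 = 0.250311 m⁴.
Centre of pressure: y_p = y_c + I_c/(y_c·A) = 3.33333 + 0.250311/(3.33333 × 1.76) = 3.33333 + 0.0426667 = 3.376 m along the plane.

y_p = 3.38 m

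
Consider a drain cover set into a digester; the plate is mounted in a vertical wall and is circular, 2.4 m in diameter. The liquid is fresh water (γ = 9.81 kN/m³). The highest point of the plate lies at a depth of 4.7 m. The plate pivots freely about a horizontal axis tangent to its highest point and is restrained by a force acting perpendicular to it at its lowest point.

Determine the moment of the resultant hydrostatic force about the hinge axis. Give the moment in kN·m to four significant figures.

γ = 9.81 kN/m³.
The centroid is at the centre, 1.2 m below the top of the plate, so the centroid depth is h_c = 4.7 + 1.2 = 5.9 m.
A = π(1.2)² = 4.52389 m².
Resultant F = γ·h_c·A = 9.81 × 5.9 × 4.52389 = 261.838 kN.
I_c = πr⁴/4 = π × 1.2⁴/4 = 1.6286 m⁴.
Centre of pressure: y_p = y_c + I_c/(y_c·A) = 5.9 + 1.6286/(5.9 × 4.52389) = 5.9 + 0.0610169 = 5.96102 m along the plane.
The resultant acts 1.2 + 0.0610169 = 1.26102 m (along the plate) below the hinge at the top edge, so the moment about the hinge is M = F × 1.26102 = 261.838 × 1.26102 = 330.183 kN·m.

M ≈ 330.2 kN·m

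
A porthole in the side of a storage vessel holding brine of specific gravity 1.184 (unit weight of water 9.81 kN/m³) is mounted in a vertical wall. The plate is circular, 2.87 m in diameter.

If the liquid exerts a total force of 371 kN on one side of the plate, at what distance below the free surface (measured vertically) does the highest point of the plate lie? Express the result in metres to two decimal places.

γ = 1.184 × 9.81 = 11.61504 kN/m³.
A = π(1.435)² = 6.46925 m².
From F = γ·h_c·A, the centroid depth is h_c = 371/(11.61504 × 6.46925) = 4.93741 m.
The centroid is at the centre, 1.435 m below the top of the plate, so the highest point sits at h_top = 4.93741 − 1.435 = 3.50241 m below the surface.

d_top ≈ 3.50 m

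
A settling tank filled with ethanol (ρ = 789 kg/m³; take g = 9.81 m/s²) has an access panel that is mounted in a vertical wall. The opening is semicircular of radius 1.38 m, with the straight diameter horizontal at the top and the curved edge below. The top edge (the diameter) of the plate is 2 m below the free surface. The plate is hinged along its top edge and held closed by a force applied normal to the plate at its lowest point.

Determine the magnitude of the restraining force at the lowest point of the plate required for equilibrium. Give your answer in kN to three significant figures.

γ = ρg = 789 × 9.81 / 1000 = 7.74009 kN/m³.
The centroid of a semicircle lies 4r/(3π) = 0.58569 m from the diameter, here below the top edge, so the centroid depth is h_c = 2 + 0.58569 = 2.58569 m.
A = πr²/2 = π × 1.38²/2 = 2.99142 m².
Resultant F = γ·h_c·A = 7.74009 × 2.58569 × 2.99142 = 59.8687 kN.
I_c = (π/8 − 8/(9π))·r⁴ = 0.109757 × 1.38⁴ = 0.39806 m⁴.
Centre of pressure: y_p = y_c + I_c/(y_c·A) = 2.58569 + 0.39806/(2.58569 × 2.99142) = 2.58569 + 0.051463 = 2.63715 m along the plane.
The resultant acts 0.58569 + 0.051463 = 0.637153 m (along the plate) below the hinge at the top edge, so the moment about the hinge is M = F × 0.637153 = 59.8687 × 0.637153 = 38.1455 kN·m.
A normal force at the bottom, 1.38 m from the hinge, must supply this moment: P = 38.1455/1.38 = 27.6417 kN.

P ≈ 27.6 kN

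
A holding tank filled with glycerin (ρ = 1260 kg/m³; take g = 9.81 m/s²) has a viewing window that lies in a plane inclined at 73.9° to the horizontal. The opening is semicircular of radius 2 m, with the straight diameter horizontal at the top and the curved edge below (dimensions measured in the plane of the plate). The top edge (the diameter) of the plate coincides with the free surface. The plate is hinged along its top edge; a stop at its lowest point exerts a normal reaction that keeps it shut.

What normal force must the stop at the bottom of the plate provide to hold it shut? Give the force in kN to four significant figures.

P ≈ 37.31 kN

γ = ρg = 1260 × 9.81 / 1000 = 12.3606 kN/m³.
Let θ = 73.9° be the plate's angle to the horizontal; measure y along the incline from where the plane meets the free surface. Vertical depth h = y·sinθ with sinθ = 0.960779.
The centroid of a semicircle lies 4r/(3π) = 0.848826 m from the diameter, here below the top edge, so y_c = 0.848826 m and h_c = 0.848826 × 0.960779 = 0.815534 m.
A = πr²/2 = π × 2²/2 = 6.28319 m².
Resultant F = γ·h_c·A = 12.3606 × 0.815534 × 6.28319 = 63.3376 kN.
I_c = (π/8 − 8/(9π))·r⁴ = 0.109757 × 2⁴ = 1.75611 m⁴.
Centre of pressure: y_p = y_c + I_c/(y_c·A) = 0.848826 + 1.75611/(0.848826 × 6.28319) = 0.848826 + 0.329271 = 1.1781 m along the plane.
The resultant acts 0.848826 + 0.329271 = 1.1781 m (along the plate) below the hinge at the top edge, so the moment about the hinge is M = F × 1.1781 = 63.3376 × 1.1781 = 74.618 kN·m.
A normal force at the bottom, 2 m from the hinge, must supply this moment: P = 74.618/2 = 37.309 kN.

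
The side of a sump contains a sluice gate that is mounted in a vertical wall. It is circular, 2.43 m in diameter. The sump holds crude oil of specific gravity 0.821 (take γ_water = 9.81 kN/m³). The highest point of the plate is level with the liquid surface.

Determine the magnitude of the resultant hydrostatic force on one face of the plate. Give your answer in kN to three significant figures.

γ = 0.821 × 9.81 = 8.05401 kN/m³.
The centroid is at the centre, 1.215 m below the top of the plate, so the centroid depth is h_c = 1.215 m.
A = π(1.215)² = 4.6377 m².
Resultant F = γ·h_c·A = 8.05401 × 1.215 × 4.6377 = 45.3828 kN.

F ≈ 45.4 kN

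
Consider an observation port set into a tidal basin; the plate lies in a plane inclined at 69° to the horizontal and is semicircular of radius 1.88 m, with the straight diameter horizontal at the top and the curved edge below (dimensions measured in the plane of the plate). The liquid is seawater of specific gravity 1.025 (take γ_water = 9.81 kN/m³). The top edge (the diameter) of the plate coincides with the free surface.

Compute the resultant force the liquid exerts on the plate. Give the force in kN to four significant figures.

γ = 1.025 × 9.81 = 10.05525 kN/m³.
Let θ = 69° be the plate's angle to the horizontal; measure y along the incline from where the plane meets the free surface. Vertical depth h = y·sinθ with sinθ = 0.933580.
The centroid of a semicircle lies 4r/(3π) = 0.797897 m from the diameter, here below the top edge, so y_c = 0.797897 m and h_c = 0.797897 × 0.933580 = 0.744901 m.
A = πr²/2 = π × 1.88²/2 = 5.55182 m².
Resultant F = γ·h_c·A = 10.05525 × 0.744901 × 5.55182 = 41.5841 kN.

F ≈ 41.58 kN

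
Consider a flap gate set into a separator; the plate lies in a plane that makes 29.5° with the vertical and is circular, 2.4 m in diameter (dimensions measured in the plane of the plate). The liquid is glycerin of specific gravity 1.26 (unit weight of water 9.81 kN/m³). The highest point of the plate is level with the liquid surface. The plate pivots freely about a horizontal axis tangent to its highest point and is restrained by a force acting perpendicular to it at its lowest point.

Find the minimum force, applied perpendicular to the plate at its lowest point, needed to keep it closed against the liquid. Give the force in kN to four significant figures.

γ = 1.26 × 9.81 = 12.3606 kN/m³.
The plate makes 29.5° with the vertical, i.e. θ = 90° − 29.5° = 60.5° to the horizontal. Measuring y along the incline from the free-surface line, vertical depth h = y·sinθ with sinθ = 0.870356.
The centroid is at the centre, 1.2 m below the top of the plate, so y_c = 1.2 m and h_c = 1.2 × 0.870356 = 1.04443 m.
A = π(1.2)² = 4.52389 m².
Resultant F = γ·h_c·A = 12.3606 × 1.04443 × 4.52389 = 58.4024 kN.
I_c = πr⁴/4 = π × 1.2⁴/4 = 1.6286 m⁴.
Centre of pressure: y_p = y_c + I_c/(y_c·A) = 1.2 + 1.6286/(1.2 × 4.52389) = 1.2 + 0.3 = 1.5 m along the plane.
The resultant acts 1.2 + 0.3 = 1.5 m (along the plate) below the hinge at the top edge, so the moment about the hinge is M = F × 1.5 = 58.4024 × 1.5 = 87.6036 kN·m.
A normal force at the bottom, 2.4 m from the hinge, must supply this moment: P = 87.6036/2.4 = 36.5015 kN.

P ≈ 36.50 kN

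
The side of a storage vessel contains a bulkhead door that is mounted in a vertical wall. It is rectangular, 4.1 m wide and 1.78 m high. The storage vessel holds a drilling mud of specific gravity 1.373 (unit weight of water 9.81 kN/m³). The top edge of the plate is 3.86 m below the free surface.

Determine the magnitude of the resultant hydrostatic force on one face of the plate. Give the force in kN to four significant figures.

γ = 1.373 × 9.81 = 13.46913 kN/m³.
The centroid lies 1.78/2 = 0.89 m below the top edge, so the centroid depth is h_c = 3.86 + 0.89 = 4.75 m.
A = 4.1 × 1.78 = 7.298 m².
Resultant F = γ·h_c·A = 13.46913 × 4.75 × 7.298 = 466.914 kN.

F ≈ 466.9 kN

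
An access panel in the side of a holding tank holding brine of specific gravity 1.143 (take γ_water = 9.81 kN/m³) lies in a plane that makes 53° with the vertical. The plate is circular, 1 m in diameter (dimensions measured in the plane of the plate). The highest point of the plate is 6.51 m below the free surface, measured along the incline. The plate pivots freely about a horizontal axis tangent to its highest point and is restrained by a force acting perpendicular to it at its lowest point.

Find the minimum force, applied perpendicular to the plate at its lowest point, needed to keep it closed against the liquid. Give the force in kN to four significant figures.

P ≈ 18.91 kN

γ = 1.143 × 9.81 = 11.21283 kN/m³.
The plate makes 53° with the vertical, i.e. θ = 90° − 53° = 37° to the horizontal. Measuring y along the incline from the free-surface line, vertical depth h = y·sinθ with sinθ = 0.601815.
The centroid is at the centre, 0.5 m below the top of the plate, so y_c = 6.51 + 0.5 = 7.01 m and h_c = 7.01 × 0.601815 = 4.21872 m.
A = π(0.5)² = 0.785398 m².
Resultant F = γ·h_c·A = 11.21283 × 4.21872 × 0.785398 = 37.1523 kN.
I_c = πr⁴/4 = π × 0.5⁴/4 = 0.0490874 m⁴.
Centre of pressure: y_p = y_c + I_c/(y_c·A) = 7.01 + 0.0490874/(7.01 × 0.785398) = 7.01 + 0.00891584 = 7.01892 m along the plane.
The resultant acts 0.5 + 0.00891584 = 0.508916 m (along the plate) below the hinge at the top edge, so the moment about the hinge is M = F × 0.508916 = 37.1523 × 0.508916 = 18.9074 kN·m.
A normal force at the bottom, 1 m from the hinge, must supply this moment: P = 18.9074/1 = 18.9074 kN.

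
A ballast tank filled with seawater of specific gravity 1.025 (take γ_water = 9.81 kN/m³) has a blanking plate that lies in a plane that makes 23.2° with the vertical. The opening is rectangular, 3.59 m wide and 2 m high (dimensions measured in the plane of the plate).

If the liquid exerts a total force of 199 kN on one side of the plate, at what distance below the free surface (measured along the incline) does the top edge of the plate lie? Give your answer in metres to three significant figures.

y_top ≈ 2.00 m

γ = 1.025 × 9.81 = 10.05525 kN/m³.
A = 3.59 × 2 = 7.18 m².
From F = γ·h_c·A, the centroid depth is h_c = 199/(10.05525 × 7.18) = 2.75636 m.
The plate makes 23.2° with the vertical, i.e. θ = 90° − 23.2° = 66.8° to the horizontal. Measuring y along the incline from the free-surface line, vertical depth h = y·sinθ with sinθ = 0.919135.
Along the incline, y_c = h_c/sinθ = 2.75636/0.919135 = 2.99886 m.
The centroid lies 2/2 = 1 m below the top edge, so the top edge sits at y_top = 2.99886 − 1 = 1.99886 m along the incline.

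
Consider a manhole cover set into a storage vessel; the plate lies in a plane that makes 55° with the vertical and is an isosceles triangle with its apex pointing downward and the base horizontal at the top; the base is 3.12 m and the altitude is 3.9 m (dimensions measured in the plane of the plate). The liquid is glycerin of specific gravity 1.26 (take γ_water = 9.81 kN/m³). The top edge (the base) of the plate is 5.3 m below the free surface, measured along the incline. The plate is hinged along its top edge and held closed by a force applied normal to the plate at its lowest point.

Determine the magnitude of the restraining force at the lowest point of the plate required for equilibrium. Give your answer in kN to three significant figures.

P ≈ 104 kN

γ = 1.26 × 9.81 = 12.3606 kN/m³.
The plate makes 55° with the vertical, i.e. θ = 90° − 55° = 35° to the horizontal. Measuring y along the incline from the free-surface line, vertical depth h = y·sinθ with sinθ = 0.573576.
With the apex down, the centroid sits h/3 = 3.9/3 = 1.3 m below the base (the top edge), so y_c = 5.3 + 1.3 = 6.6 m and h_c = 6.6 × 0.573576 = 3.7856 m.
A = ½ × 3.12 × 3.9 = 6.084 m².
Resultant F = γ·h_c·A = 12.3606 × 3.7856 × 6.084 = 284.684 kN.
I_c = b·h³/36 = 3.12 × 3.9³/36 = 5.14098 m⁴.
Centre of pressure: y_p = y_c + I_c/(y_c·A) = 6.6 + 5.14098/(6.6 × 6.084) = 6.6 + 0.12803 = 6.72803 m along the plane.
The resultant acts 1.3 + 0.12803 = 1.42803 m (along the plate) below the hinge at the top edge, so the moment about the hinge is M = F × 1.42803 = 284.684 × 1.42803 = 406.537 kN·m.
A normal force at the bottom, 3.9 m from the hinge, must supply this moment: P = 406.537/3.9 = 104.24 kN.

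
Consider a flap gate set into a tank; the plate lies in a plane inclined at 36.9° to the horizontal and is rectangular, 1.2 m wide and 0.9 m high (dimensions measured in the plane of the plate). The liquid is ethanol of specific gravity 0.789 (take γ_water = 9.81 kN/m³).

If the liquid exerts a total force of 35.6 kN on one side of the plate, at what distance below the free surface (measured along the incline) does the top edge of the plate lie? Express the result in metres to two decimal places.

y_top ≈ 6.64 m

γ = 0.789 × 9.81 = 7.74009 kN/m³.
A = 1.2 × 0.9 = 1.08 m².
From F = γ·h_c·A, the centroid depth is h_c = 35.6/(7.74009 × 1.08) = 4.25873 m.
Let θ = 36.9° be the plate's angle to the horizontal; measure y along the incline from where the plane meets the free surface. Vertical depth h = y·sinθ with sinθ = 0.600420.
Along the incline, y_c = h_c/sinθ = 4.25873/0.600420 = 7.09292 m.
The centroid lies 0.9/2 = 0.45 m below the top edge, so the top edge sits at y_top = 7.09292 − 0.45 = 6.64292 m along the incline.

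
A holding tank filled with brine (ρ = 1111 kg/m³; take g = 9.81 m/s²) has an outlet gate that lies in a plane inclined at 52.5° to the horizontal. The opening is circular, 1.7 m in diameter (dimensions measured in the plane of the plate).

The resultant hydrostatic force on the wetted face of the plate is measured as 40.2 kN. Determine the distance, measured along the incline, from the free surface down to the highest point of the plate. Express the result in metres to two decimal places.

y_top ≈ 1.20 m

γ = ρg = 1111 × 9.81 / 1000 = 10.89891 kN/m³.
A = π(0.85)² = 2.2698 m².
From F = γ·h_c·A, the centroid depth is h_c = 40.2/(10.89891 × 2.2698) = 1.62501 m.
Let θ = 52.5° be the plate's angle to the horizontal; measure y along the incline from where the plane meets the free surface. Vertical depth h = y·sinθ with sinθ = 0.793353.
Along the incline, y_c = h_c/sinθ = 1.62501/0.793353 = 2.04828 m.
The centroid is at the centre, 0.85 m below the top of the plate, so the highest point sits at y_top = 2.04828 − 0.85 = 1.19828 m along the incline.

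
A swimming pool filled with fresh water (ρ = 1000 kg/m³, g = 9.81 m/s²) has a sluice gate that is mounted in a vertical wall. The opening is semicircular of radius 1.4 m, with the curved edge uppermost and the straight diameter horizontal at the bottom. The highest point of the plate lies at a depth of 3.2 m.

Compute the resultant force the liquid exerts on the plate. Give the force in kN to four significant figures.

F ≈ 121.0 kN

γ = ρg = 1000 × 9.81 = 9810 N/m³ = 9.81 kN/m³.
The centroid lies 4r/(3π) = 0.594178 m above the diameter, so r − 4r/(3π) = 1.4 − 0.594178 = 0.805822 m below the topmost point, so the centroid depth is h_c = 3.2 + 0.805822 = 4.00582 m.
A = πr²/2 = π × 1.4²/2 = 3.07876 m².
Resultant F = γ·h_c·A = 9.81 × 4.00582 × 3.07876 = 120.986 kN.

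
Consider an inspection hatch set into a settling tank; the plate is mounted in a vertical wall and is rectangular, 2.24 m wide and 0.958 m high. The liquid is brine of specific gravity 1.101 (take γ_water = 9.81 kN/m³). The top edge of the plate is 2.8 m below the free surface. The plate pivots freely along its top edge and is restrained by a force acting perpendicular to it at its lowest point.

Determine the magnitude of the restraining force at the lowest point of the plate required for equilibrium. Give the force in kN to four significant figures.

γ = 1.101 × 9.81 = 10.80081 kN/m³.
The centroid lies 0.958/2 = 0.479 m below the top edge, so the centroid depth is h_c = 2.8 + 0.479 = 3.279 m.
A = 2.24 × 0.958 = 2.14592 m².
Resultant F = γ·h_c·A = 10.80081 × 3.279 × 2.14592 = 75.9996 kN.
I_c = b·h³/12 = 2.24 × 0.958³/12 = 0.164121 m⁴.
Centre of pressure: y_p = y_c + I_c/(y_c·A) = 3.279 + 0.164121/(3.279 × 2.14592) = 3.279 + 0.0233243 = 3.30232 m along the plane.
The resultant acts 0.479 + 0.0233243 = 0.502324 m (along the plate) below the hinge at the top edge, so the moment about the hinge is M = F × 0.502324 = 75.9996 × 0.502324 = 38.1764 kN·m.
A normal force at the bottom, 0.958 m from the hinge, must supply this moment: P = 38.1764/0.958 = 39.8501 kN.

P ≈ 39.85 kN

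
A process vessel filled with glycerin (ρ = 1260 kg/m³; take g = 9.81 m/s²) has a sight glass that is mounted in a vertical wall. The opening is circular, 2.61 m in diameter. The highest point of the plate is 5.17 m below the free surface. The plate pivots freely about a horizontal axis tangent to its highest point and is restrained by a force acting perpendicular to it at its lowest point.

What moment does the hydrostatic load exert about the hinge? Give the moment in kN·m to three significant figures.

M ≈ 587 kN·m

γ = ρg = 1260 × 9.81 / 1000 = 12.3606 kN/m³.
The centroid is at the centre, 1.305 m below the top of the plate, so the centroid depth is h_c = 5.17 + 1.305 = 6.475 m.
A = π(1.305)² = 5.35021 m².
Resultant F = γ·h_c·A = 12.3606 × 6.475 × 5.35021 = 428.203 kN.
I_c = πr⁴/4 = π × 1.305⁴/4 = 2.27789 m⁴.
Centre of pressure: y_p = y_c + I_c/(y_c·A) = 6.475 + 2.27789/(6.475 × 5.35021) = 6.475 + 0.065754 = 6.54075 m along the plane.
The resultant acts 1.305 + 0.065754 = 1.37075 m (along the plate) below the hinge at the top edge, so the moment about the hinge is M = F × 1.37075 = 428.203 × 1.37075 = 586.959 kN·m.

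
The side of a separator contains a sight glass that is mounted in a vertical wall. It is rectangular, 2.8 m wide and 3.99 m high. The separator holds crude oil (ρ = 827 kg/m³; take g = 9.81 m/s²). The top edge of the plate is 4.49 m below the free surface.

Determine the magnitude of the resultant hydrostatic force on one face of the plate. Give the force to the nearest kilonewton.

γ = ρg = 827 × 9.81 / 1000 = 8.11287 kN/m³.
The centroid lies 3.99/2 = 1.995 m below the top edge, so the centroid depth is h_c = 4.49 + 1.995 = 6.485 m.
A = 2.8 × 3.99 = 11.172 m².
Resultant F = γ·h_c·A = 8.11287 × 6.485 × 11.172 = 587.781 kN.

F ≈ 588 kN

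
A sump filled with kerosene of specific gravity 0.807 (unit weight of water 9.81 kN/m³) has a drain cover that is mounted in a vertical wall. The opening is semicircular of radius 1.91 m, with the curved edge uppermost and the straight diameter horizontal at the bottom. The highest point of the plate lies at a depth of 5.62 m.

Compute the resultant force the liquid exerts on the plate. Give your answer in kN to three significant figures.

γ = 0.807 × 9.81 = 7.91667 kN/m³.
The centroid lies 4r/(3π) = 0.810629 m above the diameter, so r − 4r/(3π) = 1.91 − 0.810629 = 1.09937 m below the topmost point, so the centroid depth is h_c = 5.62 + 1.09937 = 6.71937 m.
A = πr²/2 = π × 1.91²/2 = 5.73042 m².
Resultant F = γ·h_c·A = 7.91667 × 6.71937 × 5.73042 = 304.83 kN.

F ≈ 305 kN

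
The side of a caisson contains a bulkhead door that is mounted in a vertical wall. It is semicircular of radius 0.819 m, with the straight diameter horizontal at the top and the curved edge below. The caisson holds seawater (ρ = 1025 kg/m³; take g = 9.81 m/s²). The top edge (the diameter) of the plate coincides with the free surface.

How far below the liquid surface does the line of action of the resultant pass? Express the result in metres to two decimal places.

h_p = 0.48 m

γ = ρg = 1025 × 9.81 / 1000 = 10.05525 kN/m³.
The centroid of a semicircle lies 4r/(3π) = 0.347594 m from the diameter, here below the top edge, so the centroid depth is h_c = 0.347594 m.
A = πr²/2 = π × 0.819²/2 = 1.05363 m².
Resultant F = γ·h_c·A = 10.05525 × 0.347594 × 1.05363 = 3.68259 kN.
I_c = (π/8 − 8/(9π))·r⁴ = 0.109757 × 0.819⁴ = 0.0493819 m⁴.
Centre of pressure: y_p = y_c + I_c/(y_c·A) = 0.347594 + 0.0493819/(0.347594 × 1.05363) = 0.347594 + 0.134836 = 0.48243 m along the plane.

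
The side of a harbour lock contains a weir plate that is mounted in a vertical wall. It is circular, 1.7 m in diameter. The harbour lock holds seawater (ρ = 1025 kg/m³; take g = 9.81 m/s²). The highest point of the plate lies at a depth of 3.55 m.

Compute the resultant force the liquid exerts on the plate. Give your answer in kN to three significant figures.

γ = ρg = 1025 × 9.81 / 1000 = 10.05525 kN/m³.
The centroid is at the centre, 0.85 m below the top of the plate, so the centroid depth is h_c = 3.55 + 0.85 = 4.4 m.
A = π(0.85)² = 2.2698 m².
Resultant F = γ·h_c·A = 10.05525 × 4.4 × 2.2698 = 100.423 kN.

F ≈ 100 kN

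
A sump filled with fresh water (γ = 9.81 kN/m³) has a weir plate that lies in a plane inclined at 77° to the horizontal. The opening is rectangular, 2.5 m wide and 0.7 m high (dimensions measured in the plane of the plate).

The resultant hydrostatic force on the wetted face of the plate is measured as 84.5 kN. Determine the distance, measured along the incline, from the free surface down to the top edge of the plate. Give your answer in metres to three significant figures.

y_top ≈ 4.70 m

γ = 9.81 kN/m³.
A = 2.5 × 0.7 = 1.75 m².
From F = γ·h_c·A, the centroid depth is h_c = 84.5/(9.81 × 1.75) = 4.92209 m.
Let θ = 77° be the plate's angle to the horizontal; measure y along the incline from where the plane meets the free surface. Vertical depth h = y·sinθ with sinθ = 0.974370.
Along the incline, y_c = h_c/sinθ = 4.92209/0.974370 = 5.05156 m.
The centroid lies 0.7/2 = 0.35 m below the top edge, so the top edge sits at y_top = 5.05156 − 0.35 = 4.70156 m along the incline.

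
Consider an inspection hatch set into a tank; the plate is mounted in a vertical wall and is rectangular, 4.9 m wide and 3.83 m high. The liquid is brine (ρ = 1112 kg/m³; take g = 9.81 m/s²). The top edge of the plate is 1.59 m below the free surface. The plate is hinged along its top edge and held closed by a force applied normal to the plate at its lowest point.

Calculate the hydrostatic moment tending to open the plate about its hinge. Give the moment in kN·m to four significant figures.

γ = ρg = 1112 × 9.81 / 1000 = 10.90872 kN/m³.
The centroid lies 3.83/2 = 1.915 m below the top edge, so the centroid depth is h_c = 1.59 + 1.915 = 3.505 m.
A = 4.9 × 3.83 = 18.767 m².
Resultant F = γ·h_c·A = 10.90872 × 3.505 × 18.767 = 717.557 kN.
I_c = b·h³/12 = 4.9 × 3.83³/12 = 22.9409 m⁴.
Centre of pressure: y_p = y_c + I_c/(y_c·A) = 3.505 + 22.9409/(3.505 × 18.767) = 3.505 + 0.348761 = 3.85376 m along the plane.
The resultant acts 1.915 + 0.348761 = 2.26376 m (along the plate) below the hinge at the top edge, so the moment about the hinge is M = F × 2.26376 = 717.557 × 2.26376 = 1624.38 kN·m.

M ≈ 1624 kN·m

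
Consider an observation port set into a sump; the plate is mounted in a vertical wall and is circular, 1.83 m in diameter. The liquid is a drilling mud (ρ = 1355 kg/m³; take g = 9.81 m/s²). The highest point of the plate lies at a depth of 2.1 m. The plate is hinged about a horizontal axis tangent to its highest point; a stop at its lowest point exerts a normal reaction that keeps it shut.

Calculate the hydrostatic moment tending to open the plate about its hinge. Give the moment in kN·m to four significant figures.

M ≈ 103.8 kN·m

γ = ρg = 1355 × 9.81 / 1000 = 13.29255 kN/m³.
The centroid is at the centre, 0.915 m below the top of the plate, so the centroid depth is h_c = 2.1 + 0.915 = 3.015 m.
A = π(0.915)² = 2.63022 m².
Resultant F = γ·h_c·A = 13.29255 × 3.015 × 2.63022 = 105.411 kN.
I_c = πr⁴/4 = π × 0.915⁴/4 = 0.550521 m⁴.
Centre of pressure: y_p = y_c + I_c/(y_c·A) = 3.015 + 0.550521/(3.015 × 2.63022) = 3.015 + 0.0694216 = 3.08442 m along the plane.
The resultant acts 0.915 + 0.0694216 = 0.984422 m (along the plate) below the hinge at the top edge, so the moment about the hinge is M = F × 0.984422 = 105.411 × 0.984422 = 103.769 kN·m.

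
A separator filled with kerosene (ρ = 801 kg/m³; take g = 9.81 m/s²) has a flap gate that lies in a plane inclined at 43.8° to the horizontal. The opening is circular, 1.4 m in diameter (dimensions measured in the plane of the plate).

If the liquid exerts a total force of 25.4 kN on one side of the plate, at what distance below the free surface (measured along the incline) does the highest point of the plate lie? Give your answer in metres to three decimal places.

y_top ≈ 2.334 m

γ = ρg = 801 × 9.81 / 1000 = 7.85781 kN/m³.
A = π(0.7)² = 1.53938 m².
From F = γ·h_c·A, the centroid depth is h_c = 25.4/(7.85781 × 1.53938) = 2.09984 m.
Let θ = 43.8° be the plate's angle to the horizontal; measure y along the incline from where the plane meets the free surface. Vertical depth h = y·sinθ with sinθ = 0.692143.
Along the incline, y_c = h_c/sinθ = 2.09984/0.692143 = 3.03382 m.
The centroid is at the centre, 0.7 m below the top of the plate, so the highest point sits at y_top = 3.03382 − 0.7 = 2.33382 m along the incline.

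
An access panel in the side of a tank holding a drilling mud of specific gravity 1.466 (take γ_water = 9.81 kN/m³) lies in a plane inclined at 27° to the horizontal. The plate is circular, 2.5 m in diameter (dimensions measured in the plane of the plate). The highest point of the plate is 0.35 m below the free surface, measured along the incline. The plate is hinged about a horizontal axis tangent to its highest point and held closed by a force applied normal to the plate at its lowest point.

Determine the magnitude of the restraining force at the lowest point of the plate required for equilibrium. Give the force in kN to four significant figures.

P ≈ 30.65 kN

γ = 1.466 × 9.81 = 14.38146 kN/m³.
Let θ = 27° be the plate's angle to the horizontal; measure y along the incline from where the plane meets the free surface. Vertical depth h = y·sinθ with sinθ = 0.453990.
The centroid is at the centre, 1.25 m below the top of the plate, so y_c = 0.35 + 1.25 = 1.6 m and h_c = 1.6 × 0.453990 = 0.726384 m.
A = π(1.25)² = 4.90874 m².
Resultant F = γ·h_c·A = 14.38146 × 0.726384 × 4.90874 = 51.279 kN.
I_c = πr⁴/4 = π × 1.25⁴/4 = 1.91748 m⁴.
Centre of pressure: y_p = y_c + I_c/(y_c·A) = 1.6 + 1.91748/(1.6 × 4.90874) = 1.6 + 0.244141 = 1.84414 m along the plane.
The resultant acts 1.25 + 0.244141 = 1.49414 m (along the plate) below the hinge at the top edge, so the moment about the hinge is M = F × 1.49414 = 51.279 × 1.49414 = 76.618 kN·m.
A normal force at the bottom, 2.5 m from the hinge, must supply this moment: P = 76.618/2.5 = 30.6472 kN.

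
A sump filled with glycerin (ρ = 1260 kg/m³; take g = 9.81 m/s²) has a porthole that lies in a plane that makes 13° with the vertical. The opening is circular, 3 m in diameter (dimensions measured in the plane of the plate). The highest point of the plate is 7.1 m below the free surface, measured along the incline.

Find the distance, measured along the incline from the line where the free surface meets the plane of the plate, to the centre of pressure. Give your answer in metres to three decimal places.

y_p = 8.665 m

γ = ρg = 1260 × 9.81 / 1000 = 12.3606 kN/m³.
The plate makes 13° with the vertical, i.e. θ = 90° − 13° = 77° to the horizontal. Measuring y along the incline from the free-surface line, vertical depth h = y·sinθ with sinθ = 0.974370.
The centroid is at the centre, 1.5 m below the top of the plate, so y_c = 7.1 + 1.5 = 8.6 m and h_c = 8.6 × 0.974370 = 8.37958 m.
A = π(1.5)² = 7.06858 m².
Resultant F = γ·h_c·A = 12.3606 × 8.37958 × 7.06858 = 732.14 kN.
I_c = πr⁴/4 = π × 1.5⁴/4 = 3.97608 m⁴.
Centre of pressure: y_p = y_c + I_c/(y_c·A) = 8.6 + 3.97608/(8.6 × 7.06858) = 8.6 + 0.065407 = 8.66541 m along the plane.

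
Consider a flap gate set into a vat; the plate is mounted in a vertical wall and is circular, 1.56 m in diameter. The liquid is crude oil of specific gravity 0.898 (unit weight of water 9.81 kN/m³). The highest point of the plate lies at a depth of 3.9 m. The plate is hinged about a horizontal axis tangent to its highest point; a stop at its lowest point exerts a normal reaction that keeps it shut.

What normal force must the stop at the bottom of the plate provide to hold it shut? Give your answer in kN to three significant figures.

P ≈ 41.0 kN

γ = 0.898 × 9.81 = 8.80938 kN/m³.
The centroid is at the centre, 0.78 m below the top of the plate, so the centroid depth is h_c = 3.9 + 0.78 = 4.68 m.
A = π(0.78)² = 1.91134 m².
Resultant F = γ·h_c·A = 8.80938 × 4.68 × 1.91134 = 78.8005 kN.
I_c = πr⁴/4 = π × 0.78⁴/4 = 0.290716 m⁴.
Centre of pressure: y_p = y_c + I_c/(y_c·A) = 4.68 + 0.290716/(4.68 × 1.91134) = 4.68 + 0.0325001 = 4.7125 m along the plane.
The resultant acts 0.78 + 0.0325001 = 0.8125 m (along the plate) below the hinge at the top edge, so the moment about the hinge is M = F × 0.8125 = 78.8005 × 0.8125 = 64.0254 kN·m.
A normal force at the bottom, 1.56 m from the hinge, must supply this moment: P = 64.0254/1.56 = 41.0419 kN.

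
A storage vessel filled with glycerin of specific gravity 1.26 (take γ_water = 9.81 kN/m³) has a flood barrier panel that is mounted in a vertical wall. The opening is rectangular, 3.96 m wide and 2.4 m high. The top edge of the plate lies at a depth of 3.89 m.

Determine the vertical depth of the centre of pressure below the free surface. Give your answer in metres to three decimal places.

γ = 1.26 × 9.81 = 12.3606 kN/m³.
The centroid lies 2.4/2 = 1.2 m below the top edge, so the centroid depth is h_c = 3.89 + 1.2 = 5.09 m.
A = 3.96 × 2.4 = 9.504 m².
Resultant F = γ·h_c·A = 12.3606 × 5.09 × 9.504 = 597.948 kN.
I_c = b·h³/12 = 3.96 × 2.4³/12 = 4.56192 m⁴.
Centre of pressure: y_p = y_c + I_c/(y_c·A) = 5.09 + 4.56192/(5.09 × 9.504) = 5.09 + 0.0943026 = 5.1843 m along the plane.

h_p = 5.184 m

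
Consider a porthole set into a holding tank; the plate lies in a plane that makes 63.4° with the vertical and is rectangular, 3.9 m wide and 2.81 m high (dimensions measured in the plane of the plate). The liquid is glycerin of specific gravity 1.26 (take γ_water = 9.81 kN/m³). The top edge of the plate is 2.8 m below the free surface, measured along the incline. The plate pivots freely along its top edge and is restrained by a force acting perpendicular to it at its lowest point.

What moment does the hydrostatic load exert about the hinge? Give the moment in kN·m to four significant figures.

γ = 1.26 × 9.81 = 12.3606 kN/m³.
The plate makes 63.4° with the vertical, i.e. θ = 90° − 63.4° = 26.6° to the horizontal. Measuring y along the incline from the free-surface line, vertical depth h = y·sinθ with sinθ = 0.447759.
The centroid lies 2.81/2 = 1.405 m below the top edge, so y_c = 2.8 + 1.405 = 4.205 m and h_c = 4.205 × 0.447759 = 1.88283 m.
A = 3.9 × 2.81 = 10.959 m².
Resultant F = γ·h_c·A = 12.3606 × 1.88283 × 10.959 = 255.048 kN.
I_c = b·h³/12 = 3.9 × 2.81³/12 = 7.21111 m⁴.
Centre of pressure: y_p = y_c + I_c/(y_c·A) = 4.205 + 7.21111/(4.205 × 10.959) = 4.205 + 0.156482 = 4.36148 m along the plane.
The resultant acts 1.405 + 0.156482 = 1.56148 m (along the plate) below the hinge at the top edge, so the moment about the hinge is M = F × 1.56148 = 255.048 × 1.56148 = 398.252 kN·m.

M ≈ 398.3 kN·m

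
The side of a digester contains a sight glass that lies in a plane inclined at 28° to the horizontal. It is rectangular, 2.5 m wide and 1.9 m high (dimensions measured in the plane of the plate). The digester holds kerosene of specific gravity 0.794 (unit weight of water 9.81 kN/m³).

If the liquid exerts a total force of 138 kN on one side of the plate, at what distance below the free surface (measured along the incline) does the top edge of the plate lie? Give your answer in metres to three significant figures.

y_top ≈ 6.99 m

γ = 0.794 × 9.81 = 7.78914 kN/m³.
A = 2.5 × 1.9 = 4.75 m².
From F = γ·h_c·A, the centroid depth is h_c = 138/(7.78914 × 4.75) = 3.72989 m.
Let θ = 28° be the plate's angle to the horizontal; measure y along the incline from where the plane meets the free surface. Vertical depth h = y·sinθ with sinθ = 0.469472.
Along the incline, y_c = h_c/sinθ = 3.72989/0.469472 = 7.94486 m.
The centroid lies 1.9/2 = 0.95 m below the top edge, so the top edge sits at y_top = 7.94486 − 0.95 = 6.99486 m along the incline.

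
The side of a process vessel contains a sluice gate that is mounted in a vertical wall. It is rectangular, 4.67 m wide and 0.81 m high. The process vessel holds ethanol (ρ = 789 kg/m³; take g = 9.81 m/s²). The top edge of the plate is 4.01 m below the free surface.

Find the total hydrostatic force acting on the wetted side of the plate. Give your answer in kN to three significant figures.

F ≈ 129 kN

γ = ρg = 789 × 9.81 / 1000 = 7.74009 kN/m³.
The centroid lies 0.81/2 = 0.405 m below the top edge, so the centroid depth is h_c = 4.01 + 0.405 = 4.415 m.
A = 4.67 × 0.81 = 3.7827 m².
Resultant F = γ·h_c·A = 7.74009 × 4.415 × 3.7827 = 129.264 kN.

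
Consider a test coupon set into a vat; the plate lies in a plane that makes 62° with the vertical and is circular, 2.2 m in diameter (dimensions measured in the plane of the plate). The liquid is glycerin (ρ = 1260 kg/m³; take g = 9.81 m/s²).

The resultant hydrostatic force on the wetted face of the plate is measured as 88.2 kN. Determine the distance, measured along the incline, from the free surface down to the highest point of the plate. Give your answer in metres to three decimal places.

y_top ≈ 2.898 m

γ = ρg = 1260 × 9.81 / 1000 = 12.3606 kN/m³.
A = π(1.1)² = 3.80133 m².
From F = γ·h_c·A, the centroid depth is h_c = 88.2/(12.3606 × 3.80133) = 1.87713 m.
The plate makes 62° with the vertical, i.e. θ = 90° − 62° = 28° to the horizontal. Measuring y along the incline from the free-surface line, vertical depth h = y·sinθ with sinθ = 0.469472.
Along the incline, y_c = h_c/sinθ = 1.87713/0.469472 = 3.99839 m.
The centroid is at the centre, 1.1 m below the top of the plate, so the highest point sits at y_top = 3.99839 − 1.1 = 2.89839 m along the incline.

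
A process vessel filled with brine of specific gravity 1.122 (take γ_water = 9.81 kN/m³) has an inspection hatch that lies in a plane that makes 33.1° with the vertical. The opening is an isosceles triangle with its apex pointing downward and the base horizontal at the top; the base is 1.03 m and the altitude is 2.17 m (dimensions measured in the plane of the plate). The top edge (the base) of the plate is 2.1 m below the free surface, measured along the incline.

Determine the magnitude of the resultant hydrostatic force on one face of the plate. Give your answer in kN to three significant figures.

F ≈ 29.1 kN

γ = 1.122 × 9.81 = 11.00682 kN/m³.
The plate makes 33.1° with the vertical, i.e. θ = 90° − 33.1° = 56.9° to the horizontal. Measuring y along the incline from the free-surface line, vertical depth h = y·sinθ with sinθ = 0.837719.
With the apex down, the centroid sits h/3 = 2.17/3 = 0.723333 m below the base (the top edge), so y_c = 2.1 + 0.723333 = 2.82333 m and h_c = 2.82333 × 0.837719 = 2.36516 m.
A = ½ × 1.03 × 2.17 = 1.11755 m².
Resultant F = γ·h_c·A = 11.00682 × 2.36516 × 1.11755 = 29.0931 kN.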